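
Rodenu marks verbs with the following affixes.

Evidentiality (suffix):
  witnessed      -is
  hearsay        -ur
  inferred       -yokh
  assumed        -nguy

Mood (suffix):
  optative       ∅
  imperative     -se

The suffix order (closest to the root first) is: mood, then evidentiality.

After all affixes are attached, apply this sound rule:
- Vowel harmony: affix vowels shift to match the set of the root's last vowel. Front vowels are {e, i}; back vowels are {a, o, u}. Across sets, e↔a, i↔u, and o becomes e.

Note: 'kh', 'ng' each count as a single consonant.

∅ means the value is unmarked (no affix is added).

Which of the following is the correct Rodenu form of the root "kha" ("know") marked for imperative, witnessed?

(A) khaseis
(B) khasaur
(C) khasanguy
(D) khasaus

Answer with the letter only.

Attach mood imperative -se → khase.
Attach evidentiality witnessed -is → khaseis.
Apply vowel harmony: khaseis → khasaus.
So the correct form is khasaus, option (D).
(A) khaseis is wrong: it fails to apply the sound rule(s).
(B) khasaur is wrong: it uses hearsay instead of witnessed for evidentiality.
(C) khasanguy is wrong: it uses assumed instead of witnessed for evidentiality.

D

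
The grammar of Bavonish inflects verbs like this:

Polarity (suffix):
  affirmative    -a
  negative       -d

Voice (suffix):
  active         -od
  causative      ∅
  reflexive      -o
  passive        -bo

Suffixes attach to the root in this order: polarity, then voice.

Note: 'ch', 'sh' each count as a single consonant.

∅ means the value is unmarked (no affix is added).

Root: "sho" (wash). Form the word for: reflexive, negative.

shodo

Attach polarity negative -d → shod.
Attach voice reflexive -o → shodo.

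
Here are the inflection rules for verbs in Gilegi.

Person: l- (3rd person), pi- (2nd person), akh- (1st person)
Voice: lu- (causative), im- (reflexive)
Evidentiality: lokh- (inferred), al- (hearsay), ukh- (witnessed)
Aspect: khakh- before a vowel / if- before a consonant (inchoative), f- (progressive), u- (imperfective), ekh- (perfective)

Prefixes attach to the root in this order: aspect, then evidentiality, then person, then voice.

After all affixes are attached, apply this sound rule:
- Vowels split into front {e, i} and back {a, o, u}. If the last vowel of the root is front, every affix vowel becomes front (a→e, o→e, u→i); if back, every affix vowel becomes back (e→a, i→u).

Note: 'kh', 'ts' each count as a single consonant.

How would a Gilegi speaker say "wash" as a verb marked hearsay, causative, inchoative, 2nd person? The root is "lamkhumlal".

Attach aspect inchoative if- (before consonant 'l') → iflamkhumlal.
Attach evidentiality hearsay al- → aliflamkhumlal.
Attach person 2nd person pi- → pialiflamkhumlal.
Attach voice causative lu- → lupialiflamkhumlal.
Apply vowel harmony: lupialiflamkhumlal → lupualuflamkhumlal.

lupualuflamkhumlal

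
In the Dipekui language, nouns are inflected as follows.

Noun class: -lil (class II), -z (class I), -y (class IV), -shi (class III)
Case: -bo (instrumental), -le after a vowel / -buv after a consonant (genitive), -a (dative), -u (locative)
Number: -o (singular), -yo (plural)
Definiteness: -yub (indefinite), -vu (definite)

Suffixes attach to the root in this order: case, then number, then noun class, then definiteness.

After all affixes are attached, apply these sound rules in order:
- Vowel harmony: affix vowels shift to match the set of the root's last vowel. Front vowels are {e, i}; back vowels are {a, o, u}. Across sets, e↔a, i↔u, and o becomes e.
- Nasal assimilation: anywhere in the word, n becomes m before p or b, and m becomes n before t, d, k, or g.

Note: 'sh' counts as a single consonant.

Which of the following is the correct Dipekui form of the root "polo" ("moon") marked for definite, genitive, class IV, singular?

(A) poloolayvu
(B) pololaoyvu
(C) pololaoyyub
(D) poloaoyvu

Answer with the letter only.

Attach case genitive -le (after vowel 'o') → polole.
Attach number singular -o → pololeo.
Attach noun class class IV -y → pololeoy.
Attach definiteness definite -vu → pololeoyvu.
Apply vowel harmony: pololeoyvu → pololaoyvu.
Nasal assimilation: no change.
So the correct form is pololaoyvu, option (B).
(A) poloolayvu is wrong: it has the affixes in the wrong order.
(C) pololaoyyub is wrong: it uses indefinite instead of definite for definiteness.
(D) poloaoyvu is wrong: it uses dative instead of genitive for case.

B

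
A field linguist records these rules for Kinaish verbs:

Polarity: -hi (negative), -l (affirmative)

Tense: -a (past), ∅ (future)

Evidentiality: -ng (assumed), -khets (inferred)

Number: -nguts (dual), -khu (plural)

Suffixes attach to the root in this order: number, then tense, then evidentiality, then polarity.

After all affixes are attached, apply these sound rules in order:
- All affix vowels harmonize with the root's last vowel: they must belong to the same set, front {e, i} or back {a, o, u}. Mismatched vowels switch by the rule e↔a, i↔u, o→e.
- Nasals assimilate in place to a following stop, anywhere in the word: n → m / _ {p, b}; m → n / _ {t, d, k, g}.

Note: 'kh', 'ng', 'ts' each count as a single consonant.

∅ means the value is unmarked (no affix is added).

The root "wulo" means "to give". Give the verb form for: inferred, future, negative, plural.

Attach number plural -khu → wulokhu.
tense = future: zero marking, form stays wulokhu.
Attach evidentiality inferred -khets → wulokhukhets.
Attach polarity negative -hi → wulokhukhetshi.
Apply vowel harmony: wulokhukhetshi → wulokhukhatshu.
Nasal assimilation: no change.

wulokhukhatshu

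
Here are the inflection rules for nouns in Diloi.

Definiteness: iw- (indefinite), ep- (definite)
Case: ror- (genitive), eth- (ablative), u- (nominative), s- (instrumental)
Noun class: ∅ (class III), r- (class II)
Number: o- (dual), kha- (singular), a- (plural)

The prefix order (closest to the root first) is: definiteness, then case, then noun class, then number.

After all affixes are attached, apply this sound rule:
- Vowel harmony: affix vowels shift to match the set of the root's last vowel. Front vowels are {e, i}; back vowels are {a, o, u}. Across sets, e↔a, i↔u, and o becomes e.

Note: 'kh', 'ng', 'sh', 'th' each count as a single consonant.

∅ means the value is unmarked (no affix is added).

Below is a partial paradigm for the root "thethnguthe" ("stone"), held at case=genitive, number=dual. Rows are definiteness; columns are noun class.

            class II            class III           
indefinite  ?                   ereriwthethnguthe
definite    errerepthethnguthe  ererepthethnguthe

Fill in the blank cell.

erreriwthethnguthe

Attach definiteness indefinite iw- → iwthethnguthe.
Attach case genitive ror- → roriwthethnguthe.
Attach noun class class II r- → rroriwthethnguthe.
Attach number dual o- → orroriwthethnguthe.
Apply vowel harmony: orroriwthethnguthe → erreriwthethnguthe.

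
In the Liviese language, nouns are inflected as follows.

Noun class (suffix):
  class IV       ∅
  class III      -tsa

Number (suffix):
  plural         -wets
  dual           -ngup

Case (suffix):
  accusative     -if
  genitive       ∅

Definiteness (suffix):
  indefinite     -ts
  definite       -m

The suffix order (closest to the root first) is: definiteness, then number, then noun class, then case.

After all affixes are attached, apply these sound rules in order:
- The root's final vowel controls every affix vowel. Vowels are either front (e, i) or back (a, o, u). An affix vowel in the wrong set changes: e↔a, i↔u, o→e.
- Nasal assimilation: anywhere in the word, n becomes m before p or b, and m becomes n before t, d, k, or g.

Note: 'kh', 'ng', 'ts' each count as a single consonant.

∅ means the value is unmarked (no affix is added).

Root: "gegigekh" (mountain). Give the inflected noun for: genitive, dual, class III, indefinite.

Attach definiteness indefinite -ts → gegigekhts.
Attach number dual -ngup → gegigekhtsngup.
Attach noun class class III -tsa → gegigekhtsnguptsa.
case = genitive: zero marking, form stays gegigekhtsnguptsa.
Apply vowel harmony: gegigekhtsnguptsa → gegigekhtsngiptse.
Nasal assimilation: no change.

gegigekhtsngiptse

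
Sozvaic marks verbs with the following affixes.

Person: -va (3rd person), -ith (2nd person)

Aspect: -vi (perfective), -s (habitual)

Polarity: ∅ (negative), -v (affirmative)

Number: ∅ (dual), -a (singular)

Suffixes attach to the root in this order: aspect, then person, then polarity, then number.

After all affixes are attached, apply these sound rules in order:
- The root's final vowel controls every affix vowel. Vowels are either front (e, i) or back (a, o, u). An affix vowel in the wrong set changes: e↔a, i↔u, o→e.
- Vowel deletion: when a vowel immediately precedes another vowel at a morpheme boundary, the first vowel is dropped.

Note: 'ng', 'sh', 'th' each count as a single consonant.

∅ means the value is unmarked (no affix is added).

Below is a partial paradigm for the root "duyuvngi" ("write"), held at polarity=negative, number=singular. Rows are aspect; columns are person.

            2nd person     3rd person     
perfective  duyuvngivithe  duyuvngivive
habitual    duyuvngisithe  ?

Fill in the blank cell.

Attach aspect habitual -s → duyuvngis.
Attach person 3rd person -va → duyuvngisva.
polarity = negative: zero marking, form stays duyuvngisva.
Attach number singular -a → duyuvngisvaa.
Apply vowel harmony: duyuvngisvaa → duyuvngisvee.
Apply vowel deletion: duyuvngisvee → duyuvngisve.

duyuvngisve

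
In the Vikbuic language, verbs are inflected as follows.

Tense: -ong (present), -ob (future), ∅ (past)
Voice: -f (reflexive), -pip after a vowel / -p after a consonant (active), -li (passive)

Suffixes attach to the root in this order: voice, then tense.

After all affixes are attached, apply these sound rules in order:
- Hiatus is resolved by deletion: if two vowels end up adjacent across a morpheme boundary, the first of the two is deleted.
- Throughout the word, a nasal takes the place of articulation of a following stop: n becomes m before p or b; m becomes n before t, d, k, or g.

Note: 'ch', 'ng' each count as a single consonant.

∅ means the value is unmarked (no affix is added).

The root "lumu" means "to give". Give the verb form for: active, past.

Attach voice active -pip (after vowel 'u') → lumupip.
tense = past: zero marking, form stays lumupip.
Vowel deletion: no change.
Nasal assimilation: no change.

lumupip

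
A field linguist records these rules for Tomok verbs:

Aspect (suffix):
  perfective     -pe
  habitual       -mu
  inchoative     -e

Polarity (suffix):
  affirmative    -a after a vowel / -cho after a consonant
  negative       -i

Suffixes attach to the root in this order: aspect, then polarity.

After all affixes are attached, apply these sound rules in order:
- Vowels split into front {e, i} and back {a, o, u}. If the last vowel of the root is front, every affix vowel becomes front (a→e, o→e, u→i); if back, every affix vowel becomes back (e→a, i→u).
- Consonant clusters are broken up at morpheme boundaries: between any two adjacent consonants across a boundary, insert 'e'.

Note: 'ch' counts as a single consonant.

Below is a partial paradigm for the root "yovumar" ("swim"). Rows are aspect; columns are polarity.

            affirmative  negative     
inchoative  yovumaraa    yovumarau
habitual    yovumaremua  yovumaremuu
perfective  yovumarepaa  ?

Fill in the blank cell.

yovumarepau

Attach aspect perfective -pe → yovumarpe.
Attach polarity negative -i → yovumarpei.
Apply vowel harmony: yovumarpei → yovumarpau.
Apply epenthesis: yovumarpau → yovumarepau.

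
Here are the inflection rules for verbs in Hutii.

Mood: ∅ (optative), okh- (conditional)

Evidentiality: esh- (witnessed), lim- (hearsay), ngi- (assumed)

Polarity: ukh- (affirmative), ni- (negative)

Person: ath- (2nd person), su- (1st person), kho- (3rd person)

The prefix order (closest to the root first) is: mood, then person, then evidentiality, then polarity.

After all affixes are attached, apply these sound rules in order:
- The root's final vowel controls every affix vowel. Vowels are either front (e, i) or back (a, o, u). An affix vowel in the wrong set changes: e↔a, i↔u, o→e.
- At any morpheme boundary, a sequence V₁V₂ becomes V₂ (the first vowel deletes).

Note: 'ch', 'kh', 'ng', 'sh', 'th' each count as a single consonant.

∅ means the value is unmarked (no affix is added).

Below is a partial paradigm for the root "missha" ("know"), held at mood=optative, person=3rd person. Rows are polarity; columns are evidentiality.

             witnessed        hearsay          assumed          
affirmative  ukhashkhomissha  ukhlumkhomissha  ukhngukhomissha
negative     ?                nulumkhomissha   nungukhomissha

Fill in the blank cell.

nashkhomissha

mood = optative: zero marking, form stays missha.
Attach person 3rd person kho- → khomissha.
Attach evidentiality witnessed esh- → eshkhomissha.
Attach polarity negative ni- → nieshkhomissha.
Apply vowel harmony: nieshkhomissha → nuashkhomissha.
Apply vowel deletion: nuashkhomissha → nashkhomissha.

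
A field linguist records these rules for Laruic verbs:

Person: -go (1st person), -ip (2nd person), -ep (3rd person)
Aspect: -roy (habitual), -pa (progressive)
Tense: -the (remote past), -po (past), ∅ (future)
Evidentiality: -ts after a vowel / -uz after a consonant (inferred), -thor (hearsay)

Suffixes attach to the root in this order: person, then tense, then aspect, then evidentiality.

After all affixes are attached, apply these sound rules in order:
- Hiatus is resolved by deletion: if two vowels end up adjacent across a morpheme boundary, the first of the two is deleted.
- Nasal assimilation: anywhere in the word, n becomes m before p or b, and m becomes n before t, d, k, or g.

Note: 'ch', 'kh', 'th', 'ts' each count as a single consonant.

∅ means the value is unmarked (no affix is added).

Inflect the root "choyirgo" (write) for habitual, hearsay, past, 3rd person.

Attach person 3rd person -ep → choyirgoep.
Attach tense past -po → choyirgoeppo.
Attach aspect habitual -roy → choyirgoepporoy.
Attach evidentiality hearsay -thor → choyirgoepporoythor.
Apply vowel deletion: choyirgoepporoythor → choyirgepporoythor.
Nasal assimilation: no change.

choyirgepporoythor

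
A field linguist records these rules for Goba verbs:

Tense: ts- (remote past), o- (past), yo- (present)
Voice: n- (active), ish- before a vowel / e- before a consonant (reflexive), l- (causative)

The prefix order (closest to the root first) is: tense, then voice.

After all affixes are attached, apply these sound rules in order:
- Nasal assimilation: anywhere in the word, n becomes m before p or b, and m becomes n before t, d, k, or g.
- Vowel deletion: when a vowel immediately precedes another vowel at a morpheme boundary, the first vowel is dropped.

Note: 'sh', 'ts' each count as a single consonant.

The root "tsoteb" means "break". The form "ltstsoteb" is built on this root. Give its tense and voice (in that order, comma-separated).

remote past, causative

Segment: l-ts-tsoteb.
tense: ts- → remote past.
voice: l- → causative.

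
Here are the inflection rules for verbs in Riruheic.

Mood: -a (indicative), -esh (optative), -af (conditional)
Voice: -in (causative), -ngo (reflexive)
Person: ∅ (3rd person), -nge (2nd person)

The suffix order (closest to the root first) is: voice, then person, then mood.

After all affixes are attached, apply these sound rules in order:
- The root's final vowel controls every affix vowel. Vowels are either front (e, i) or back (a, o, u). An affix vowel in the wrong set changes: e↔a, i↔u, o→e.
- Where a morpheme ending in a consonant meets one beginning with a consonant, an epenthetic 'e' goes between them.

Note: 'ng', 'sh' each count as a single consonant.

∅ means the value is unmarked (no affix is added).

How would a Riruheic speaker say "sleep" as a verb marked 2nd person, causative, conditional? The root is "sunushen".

Attach voice causative -in → sunushenin.
Attach person 2nd person -nge → sunusheninnge.
Attach mood conditional -af → sunusheninngeaf.
Apply vowel harmony: sunusheninngeaf → sunusheninngeef.
Apply epenthesis: sunusheninngeef → sunusheninengeef.

sunusheninengeef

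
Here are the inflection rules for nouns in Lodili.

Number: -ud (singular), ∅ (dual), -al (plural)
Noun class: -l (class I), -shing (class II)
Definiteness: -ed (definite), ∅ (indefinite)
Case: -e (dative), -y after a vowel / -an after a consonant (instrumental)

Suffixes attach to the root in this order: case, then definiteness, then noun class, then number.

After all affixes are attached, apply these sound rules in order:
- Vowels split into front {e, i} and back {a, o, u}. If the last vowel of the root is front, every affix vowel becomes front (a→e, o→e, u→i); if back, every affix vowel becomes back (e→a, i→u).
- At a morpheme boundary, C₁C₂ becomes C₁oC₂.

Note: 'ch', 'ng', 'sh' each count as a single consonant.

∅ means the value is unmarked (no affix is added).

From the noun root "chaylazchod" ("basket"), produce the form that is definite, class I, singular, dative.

chaylazchodaadolud

Attach case dative -e → chaylazchode.
Attach definiteness definite -ed → chaylazchodeed.
Attach noun class class I -l → chaylazchodeedl.
Attach number singular -ud → chaylazchodeedlud.
Apply vowel harmony: chaylazchodeedlud → chaylazchodaadlud.
Apply epenthesis: chaylazchodaadlud → chaylazchodaadolud.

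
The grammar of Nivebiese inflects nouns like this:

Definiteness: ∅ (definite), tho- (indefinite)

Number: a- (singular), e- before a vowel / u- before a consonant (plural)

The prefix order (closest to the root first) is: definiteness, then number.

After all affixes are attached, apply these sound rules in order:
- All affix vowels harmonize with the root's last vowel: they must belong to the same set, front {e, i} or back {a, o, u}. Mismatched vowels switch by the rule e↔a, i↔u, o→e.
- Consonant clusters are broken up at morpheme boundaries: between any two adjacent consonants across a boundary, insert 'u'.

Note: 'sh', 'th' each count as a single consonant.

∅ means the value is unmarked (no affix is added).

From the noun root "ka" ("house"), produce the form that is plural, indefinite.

uthoka

Attach definiteness indefinite tho- → thoka.
Attach number plural u- (before consonant 'th') → uthoka.
Vowel harmony: no change.
Epenthesis: no change.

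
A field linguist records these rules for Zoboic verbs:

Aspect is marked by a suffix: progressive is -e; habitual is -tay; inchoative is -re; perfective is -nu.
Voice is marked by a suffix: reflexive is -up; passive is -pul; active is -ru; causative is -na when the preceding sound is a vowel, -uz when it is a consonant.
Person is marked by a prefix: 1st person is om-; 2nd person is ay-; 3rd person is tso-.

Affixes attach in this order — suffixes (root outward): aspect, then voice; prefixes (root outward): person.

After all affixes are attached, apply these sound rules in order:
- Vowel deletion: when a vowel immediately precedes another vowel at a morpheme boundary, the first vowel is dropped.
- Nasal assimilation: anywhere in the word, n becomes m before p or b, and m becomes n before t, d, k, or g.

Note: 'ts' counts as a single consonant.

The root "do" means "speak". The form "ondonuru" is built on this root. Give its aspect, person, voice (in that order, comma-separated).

perfective, 1st person, active

Segment: om-do-nu-ru.
aspect: -nu → perfective.
person: om- → 1st person.
voice: -ru → active.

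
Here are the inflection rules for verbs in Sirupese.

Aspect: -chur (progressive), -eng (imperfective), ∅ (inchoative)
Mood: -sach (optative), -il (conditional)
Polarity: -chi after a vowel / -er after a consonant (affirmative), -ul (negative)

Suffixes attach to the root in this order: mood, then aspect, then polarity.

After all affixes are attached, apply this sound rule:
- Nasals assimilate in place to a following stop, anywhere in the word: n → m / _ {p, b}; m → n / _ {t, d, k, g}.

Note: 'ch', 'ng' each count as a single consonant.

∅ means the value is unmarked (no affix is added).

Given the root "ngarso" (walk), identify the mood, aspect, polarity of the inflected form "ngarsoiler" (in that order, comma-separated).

Segment: ngarso-il-er.
mood: -il → conditional.
aspect: ∅ → inchoative.
polarity: -chi/er → affirmative.

conditional, inchoative, affirmative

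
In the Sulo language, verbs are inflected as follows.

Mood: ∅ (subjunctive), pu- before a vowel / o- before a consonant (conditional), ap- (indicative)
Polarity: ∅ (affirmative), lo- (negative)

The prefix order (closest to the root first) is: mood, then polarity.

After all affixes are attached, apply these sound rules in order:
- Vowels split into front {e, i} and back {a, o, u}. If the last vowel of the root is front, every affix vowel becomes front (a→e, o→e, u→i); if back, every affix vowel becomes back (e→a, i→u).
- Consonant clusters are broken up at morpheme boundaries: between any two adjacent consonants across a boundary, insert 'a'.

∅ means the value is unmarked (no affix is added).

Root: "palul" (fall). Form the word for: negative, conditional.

Attach mood conditional o- (before consonant 'p') → opalul.
Attach polarity negative lo- → loopalul.
Vowel harmony: no change.
Epenthesis: no change.

loopalul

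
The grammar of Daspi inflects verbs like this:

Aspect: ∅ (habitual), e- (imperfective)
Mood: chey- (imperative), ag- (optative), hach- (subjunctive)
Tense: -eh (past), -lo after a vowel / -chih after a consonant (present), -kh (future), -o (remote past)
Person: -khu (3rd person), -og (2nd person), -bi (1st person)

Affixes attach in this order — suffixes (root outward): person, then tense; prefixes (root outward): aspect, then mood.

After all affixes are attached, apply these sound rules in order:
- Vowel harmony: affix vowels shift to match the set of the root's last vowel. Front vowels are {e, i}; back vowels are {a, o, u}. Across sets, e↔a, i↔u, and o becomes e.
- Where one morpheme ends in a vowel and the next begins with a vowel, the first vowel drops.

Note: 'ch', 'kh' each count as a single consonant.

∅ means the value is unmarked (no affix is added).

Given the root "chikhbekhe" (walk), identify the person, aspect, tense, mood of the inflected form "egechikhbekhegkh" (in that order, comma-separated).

2nd person, imperfective, future, optative

Segment: ag-e-chikhbekhe-og-kh.
person: -og → 2nd person.
aspect: e- → imperfective.
tense: -kh → future.
mood: ag- → optative.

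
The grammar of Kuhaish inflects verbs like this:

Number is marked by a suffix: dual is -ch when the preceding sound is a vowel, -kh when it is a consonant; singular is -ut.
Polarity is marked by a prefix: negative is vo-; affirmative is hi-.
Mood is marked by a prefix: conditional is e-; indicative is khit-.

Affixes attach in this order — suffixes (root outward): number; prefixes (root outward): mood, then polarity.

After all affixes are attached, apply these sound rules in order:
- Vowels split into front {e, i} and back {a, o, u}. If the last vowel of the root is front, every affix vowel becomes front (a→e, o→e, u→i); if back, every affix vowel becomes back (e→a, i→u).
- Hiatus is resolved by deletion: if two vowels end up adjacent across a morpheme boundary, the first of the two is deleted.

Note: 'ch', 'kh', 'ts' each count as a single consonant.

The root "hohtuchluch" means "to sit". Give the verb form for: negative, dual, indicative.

Attach mood indicative khit- → khithohtuchluch.
Attach polarity negative vo- → vokhithohtuchluch.
Attach number dual -kh (after consonant 'ch') → vokhithohtuchluchkh.
Apply vowel harmony: vokhithohtuchluchkh → vokhuthohtuchluchkh.
Vowel deletion: no change.

vokhuthohtuchluchkh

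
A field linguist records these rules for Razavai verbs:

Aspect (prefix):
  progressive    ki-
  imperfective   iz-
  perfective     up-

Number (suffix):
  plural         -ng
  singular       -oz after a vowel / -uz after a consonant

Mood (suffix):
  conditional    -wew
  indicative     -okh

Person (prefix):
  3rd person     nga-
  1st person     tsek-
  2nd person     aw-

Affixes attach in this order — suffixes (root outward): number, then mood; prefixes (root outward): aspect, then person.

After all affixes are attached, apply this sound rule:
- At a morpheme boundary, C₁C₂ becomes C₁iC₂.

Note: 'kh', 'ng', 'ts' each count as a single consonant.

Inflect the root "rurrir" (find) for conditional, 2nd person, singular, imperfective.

Attach number singular -uz (after consonant 'r') → rurriruz.
Attach aspect imperfective iz- → izrurriruz.
Attach person 2nd person aw- → awizrurriruz.
Attach mood conditional -wew → awizrurriruzwew.
Apply epenthesis: awizrurriruzwew → awizirurriruziwew.

awizirurriruziwew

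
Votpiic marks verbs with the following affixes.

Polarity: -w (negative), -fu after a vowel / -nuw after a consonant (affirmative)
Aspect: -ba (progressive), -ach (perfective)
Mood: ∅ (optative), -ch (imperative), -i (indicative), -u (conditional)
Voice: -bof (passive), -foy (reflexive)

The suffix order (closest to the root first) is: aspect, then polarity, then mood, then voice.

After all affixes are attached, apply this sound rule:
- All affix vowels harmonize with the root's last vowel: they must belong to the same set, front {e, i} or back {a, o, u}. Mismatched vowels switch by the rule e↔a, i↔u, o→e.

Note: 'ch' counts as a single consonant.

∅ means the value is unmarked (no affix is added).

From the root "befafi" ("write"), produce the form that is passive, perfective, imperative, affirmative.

befafiechniwchbef

Attach aspect perfective -ach → befafiach.
Attach polarity affirmative -nuw (after consonant 'ch') → befafiachnuw.
Attach mood imperative -ch → befafiachnuwch.
Attach voice passive -bof → befafiachnuwchbof.
Apply vowel harmony: befafiachnuwchbof → befafiechniwchbef.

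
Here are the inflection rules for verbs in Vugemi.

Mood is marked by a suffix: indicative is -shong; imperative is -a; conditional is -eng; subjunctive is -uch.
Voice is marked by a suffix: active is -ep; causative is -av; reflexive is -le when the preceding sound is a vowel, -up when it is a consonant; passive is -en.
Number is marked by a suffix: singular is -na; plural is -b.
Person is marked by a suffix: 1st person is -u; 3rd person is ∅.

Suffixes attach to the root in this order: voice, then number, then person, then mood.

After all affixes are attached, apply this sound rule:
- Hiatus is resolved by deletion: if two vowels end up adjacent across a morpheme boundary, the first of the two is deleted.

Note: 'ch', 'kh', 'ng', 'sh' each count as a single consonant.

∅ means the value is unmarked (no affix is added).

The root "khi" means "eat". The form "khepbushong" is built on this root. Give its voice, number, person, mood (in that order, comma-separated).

Segment: khi-ep-b-u-shong.
voice: -ep → active.
number: -b → plural.
person: -u → 1st person.
mood: -shong → indicative.

active, plural, 1st person, indicative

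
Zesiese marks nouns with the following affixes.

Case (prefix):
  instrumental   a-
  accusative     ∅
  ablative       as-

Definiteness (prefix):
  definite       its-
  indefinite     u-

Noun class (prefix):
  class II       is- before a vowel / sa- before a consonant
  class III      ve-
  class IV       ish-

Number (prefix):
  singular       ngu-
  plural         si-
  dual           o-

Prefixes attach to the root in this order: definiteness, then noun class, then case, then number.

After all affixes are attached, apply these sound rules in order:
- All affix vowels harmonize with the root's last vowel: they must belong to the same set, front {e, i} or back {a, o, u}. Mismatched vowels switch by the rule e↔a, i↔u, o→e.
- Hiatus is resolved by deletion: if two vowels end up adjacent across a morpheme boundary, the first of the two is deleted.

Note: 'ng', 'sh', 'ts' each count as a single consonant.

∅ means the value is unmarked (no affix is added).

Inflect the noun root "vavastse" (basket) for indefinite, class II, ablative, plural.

Attach definiteness indefinite u- → uvavastse.
Attach noun class class II is- (before vowel 'u') → isuvavastse.
Attach case ablative as- → asisuvavastse.
Attach number plural si- → siasisuvavastse.
Apply vowel harmony: siasisuvavastse → siesisivavastse.
Apply vowel deletion: siesisivavastse → sesisivavastse.

sesisivavastse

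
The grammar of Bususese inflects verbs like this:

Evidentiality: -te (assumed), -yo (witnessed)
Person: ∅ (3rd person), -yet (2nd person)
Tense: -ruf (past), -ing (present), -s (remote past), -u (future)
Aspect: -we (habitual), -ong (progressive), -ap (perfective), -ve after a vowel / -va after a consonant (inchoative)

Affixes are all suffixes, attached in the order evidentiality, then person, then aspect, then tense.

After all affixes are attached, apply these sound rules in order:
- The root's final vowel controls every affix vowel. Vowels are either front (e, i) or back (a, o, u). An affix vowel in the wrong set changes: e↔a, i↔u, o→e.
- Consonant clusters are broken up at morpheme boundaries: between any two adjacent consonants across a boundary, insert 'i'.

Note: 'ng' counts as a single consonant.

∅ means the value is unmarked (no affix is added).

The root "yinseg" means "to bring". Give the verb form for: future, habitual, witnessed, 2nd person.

Attach evidentiality witnessed -yo → yinsegyo.
Attach person 2nd person -yet → yinsegyoyet.
Attach aspect habitual -we → yinsegyoyetwe.
Attach tense future -u → yinsegyoyetweu.
Apply vowel harmony: yinsegyoyetweu → yinsegyeyetwei.
Apply epenthesis: yinsegyeyetwei → yinsegiyeyetiwei.

yinsegiyeyetiwei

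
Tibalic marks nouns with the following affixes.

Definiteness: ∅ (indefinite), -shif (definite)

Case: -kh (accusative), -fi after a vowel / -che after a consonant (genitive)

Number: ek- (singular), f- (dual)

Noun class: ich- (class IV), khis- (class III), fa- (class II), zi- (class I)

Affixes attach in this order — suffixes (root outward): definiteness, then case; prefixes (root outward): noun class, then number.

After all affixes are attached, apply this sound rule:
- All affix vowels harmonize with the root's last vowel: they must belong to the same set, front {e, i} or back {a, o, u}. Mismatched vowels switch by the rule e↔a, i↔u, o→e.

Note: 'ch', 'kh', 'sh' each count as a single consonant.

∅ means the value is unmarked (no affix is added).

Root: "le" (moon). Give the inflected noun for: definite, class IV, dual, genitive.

Attach noun class class IV ich- → ichle.
Attach definiteness definite -shif → ichleshif.
Attach number dual f- → fichleshif.
Attach case genitive -che (after consonant 'f') → fichleshifche.
Vowel harmony: no change.

fichleshifche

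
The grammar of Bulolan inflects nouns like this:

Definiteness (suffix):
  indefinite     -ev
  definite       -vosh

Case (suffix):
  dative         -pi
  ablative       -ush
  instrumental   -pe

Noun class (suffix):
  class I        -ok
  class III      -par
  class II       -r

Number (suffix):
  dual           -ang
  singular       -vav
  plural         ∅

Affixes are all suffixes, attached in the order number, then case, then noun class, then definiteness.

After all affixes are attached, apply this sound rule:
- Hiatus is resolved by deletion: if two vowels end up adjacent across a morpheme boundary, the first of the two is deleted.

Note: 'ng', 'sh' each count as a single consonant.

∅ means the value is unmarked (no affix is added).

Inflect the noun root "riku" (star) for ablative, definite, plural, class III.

number = plural: zero marking, form stays riku.
Attach case ablative -ush → rikuush.
Attach noun class class III -par → rikuushpar.
Attach definiteness definite -vosh → rikuushparvosh.
Apply vowel deletion: rikuushparvosh → rikushparvosh.

rikushparvosh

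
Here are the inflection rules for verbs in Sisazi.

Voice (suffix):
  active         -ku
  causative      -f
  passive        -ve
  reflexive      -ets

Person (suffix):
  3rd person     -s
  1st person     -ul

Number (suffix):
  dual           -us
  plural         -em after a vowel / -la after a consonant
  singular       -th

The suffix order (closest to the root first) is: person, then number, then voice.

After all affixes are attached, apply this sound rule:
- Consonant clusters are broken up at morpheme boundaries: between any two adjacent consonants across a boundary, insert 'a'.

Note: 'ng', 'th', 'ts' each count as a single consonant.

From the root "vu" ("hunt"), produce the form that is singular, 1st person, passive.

vuulathave

Attach person 1st person -ul → vuul.
Attach number singular -th → vuulth.
Attach voice passive -ve → vuulthve.
Apply epenthesis: vuulthve → vuulathave.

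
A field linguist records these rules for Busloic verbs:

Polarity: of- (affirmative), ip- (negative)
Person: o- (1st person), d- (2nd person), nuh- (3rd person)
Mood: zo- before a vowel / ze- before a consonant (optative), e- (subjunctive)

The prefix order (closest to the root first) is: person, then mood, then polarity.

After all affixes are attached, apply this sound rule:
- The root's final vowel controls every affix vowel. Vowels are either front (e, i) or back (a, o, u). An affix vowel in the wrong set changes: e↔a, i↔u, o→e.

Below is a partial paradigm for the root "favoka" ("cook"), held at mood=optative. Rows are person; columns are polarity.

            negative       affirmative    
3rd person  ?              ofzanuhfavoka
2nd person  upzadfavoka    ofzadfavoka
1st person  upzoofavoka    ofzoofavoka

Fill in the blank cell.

upzanuhfavoka

Attach person 3rd person nuh- → nuhfavoka.
Attach mood optative ze- (before consonant 'n') → zenuhfavoka.
Attach polarity negative ip- → ipzenuhfavoka.
Apply vowel harmony: ipzenuhfavoka → upzanuhfavoka.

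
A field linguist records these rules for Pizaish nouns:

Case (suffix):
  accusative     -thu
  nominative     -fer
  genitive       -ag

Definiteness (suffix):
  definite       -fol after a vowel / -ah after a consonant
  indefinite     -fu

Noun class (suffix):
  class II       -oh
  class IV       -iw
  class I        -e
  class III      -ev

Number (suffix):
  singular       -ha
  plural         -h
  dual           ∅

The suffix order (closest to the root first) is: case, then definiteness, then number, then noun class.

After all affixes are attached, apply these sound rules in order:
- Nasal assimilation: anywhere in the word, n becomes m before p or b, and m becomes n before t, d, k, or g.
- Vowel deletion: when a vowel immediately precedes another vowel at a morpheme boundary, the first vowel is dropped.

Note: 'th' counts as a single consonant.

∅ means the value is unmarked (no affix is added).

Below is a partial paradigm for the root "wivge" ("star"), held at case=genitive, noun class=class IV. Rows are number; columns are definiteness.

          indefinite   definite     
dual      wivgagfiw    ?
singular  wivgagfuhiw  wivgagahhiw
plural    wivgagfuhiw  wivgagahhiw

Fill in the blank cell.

Attach case genitive -ag → wivgeag.
Attach definiteness definite -ah (after consonant 'g') → wivgeagah.
number = dual: zero marking, form stays wivgeagah.
Attach noun class class IV -iw → wivgeagahiw.
Nasal assimilation: no change.
Apply vowel deletion: wivgeagahiw → wivgagahiw.

wivgagahiw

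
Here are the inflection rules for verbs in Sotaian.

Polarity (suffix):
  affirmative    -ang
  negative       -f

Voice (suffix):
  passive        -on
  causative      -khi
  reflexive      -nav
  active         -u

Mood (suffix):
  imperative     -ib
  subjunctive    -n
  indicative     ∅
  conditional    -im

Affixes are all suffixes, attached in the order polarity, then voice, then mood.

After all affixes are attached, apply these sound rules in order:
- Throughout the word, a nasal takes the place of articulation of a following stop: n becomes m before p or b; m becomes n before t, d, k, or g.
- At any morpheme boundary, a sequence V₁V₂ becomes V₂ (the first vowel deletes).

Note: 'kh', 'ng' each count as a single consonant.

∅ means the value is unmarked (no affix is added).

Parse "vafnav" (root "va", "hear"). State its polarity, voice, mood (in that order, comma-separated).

Segment: va-f-nav.
polarity: -f → negative.
voice: -nav → reflexive.
mood: ∅ → indicative.

negative, reflexive, indicative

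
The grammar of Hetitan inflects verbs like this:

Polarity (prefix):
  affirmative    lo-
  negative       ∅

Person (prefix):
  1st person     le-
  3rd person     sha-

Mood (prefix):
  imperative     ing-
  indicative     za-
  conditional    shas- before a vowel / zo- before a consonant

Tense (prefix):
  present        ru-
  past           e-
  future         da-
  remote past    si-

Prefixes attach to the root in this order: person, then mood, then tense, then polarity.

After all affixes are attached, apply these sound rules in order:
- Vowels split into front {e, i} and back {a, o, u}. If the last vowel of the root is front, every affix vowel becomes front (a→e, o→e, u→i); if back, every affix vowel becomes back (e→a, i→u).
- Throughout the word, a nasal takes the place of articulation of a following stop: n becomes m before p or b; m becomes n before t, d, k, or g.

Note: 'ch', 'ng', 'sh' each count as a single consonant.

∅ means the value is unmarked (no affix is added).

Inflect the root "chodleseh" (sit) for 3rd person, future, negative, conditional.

Attach person 3rd person sha- → shachodleseh.
Attach mood conditional zo- (before consonant 'sh') → zoshachodleseh.
Attach tense future da- → dazoshachodleseh.
polarity = negative: zero marking, form stays dazoshachodleseh.
Apply vowel harmony: dazoshachodleseh → dezeshechodleseh.
Nasal assimilation: no change.

dezeshechodleseh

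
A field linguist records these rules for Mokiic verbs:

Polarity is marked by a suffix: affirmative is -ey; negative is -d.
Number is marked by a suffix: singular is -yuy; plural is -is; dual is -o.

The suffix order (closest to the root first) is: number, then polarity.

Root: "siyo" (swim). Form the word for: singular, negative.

siyoyuyd

Attach number singular -yuy → siyoyuy.
Attach polarity negative -d → siyoyuyd.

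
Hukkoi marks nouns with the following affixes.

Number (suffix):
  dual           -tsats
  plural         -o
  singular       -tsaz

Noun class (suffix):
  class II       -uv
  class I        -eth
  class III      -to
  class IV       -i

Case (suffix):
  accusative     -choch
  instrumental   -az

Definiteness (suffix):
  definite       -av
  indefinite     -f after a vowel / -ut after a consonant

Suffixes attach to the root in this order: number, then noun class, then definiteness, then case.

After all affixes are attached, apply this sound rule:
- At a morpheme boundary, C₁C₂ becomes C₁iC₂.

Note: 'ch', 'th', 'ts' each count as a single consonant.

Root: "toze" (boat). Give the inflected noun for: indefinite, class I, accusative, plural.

Attach number plural -o → tozeo.
Attach noun class class I -eth → tozeoeth.
Attach definiteness indefinite -ut (after consonant 'th') → tozeoethut.
Attach case accusative -choch → tozeoethutchoch.
Apply epenthesis: tozeoethutchoch → tozeoethutichoch.

tozeoethutichoch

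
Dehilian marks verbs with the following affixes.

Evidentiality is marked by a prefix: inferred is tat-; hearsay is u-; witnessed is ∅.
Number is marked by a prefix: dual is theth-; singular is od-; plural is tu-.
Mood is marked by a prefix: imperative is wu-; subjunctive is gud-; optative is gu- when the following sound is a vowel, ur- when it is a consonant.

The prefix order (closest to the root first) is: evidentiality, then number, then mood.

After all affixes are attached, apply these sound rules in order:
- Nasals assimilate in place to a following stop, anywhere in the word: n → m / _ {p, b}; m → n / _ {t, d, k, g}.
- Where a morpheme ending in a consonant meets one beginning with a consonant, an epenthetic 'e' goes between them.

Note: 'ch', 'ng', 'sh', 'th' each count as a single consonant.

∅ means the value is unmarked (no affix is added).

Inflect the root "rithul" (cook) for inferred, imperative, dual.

Attach evidentiality inferred tat- → tatrithul.
Attach number dual theth- → thethtatrithul.
Attach mood imperative wu- → wuthethtatrithul.
Nasal assimilation: no change.
Apply epenthesis: wuthethtatrithul → wuthethetaterithul.

wuthethetaterithul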